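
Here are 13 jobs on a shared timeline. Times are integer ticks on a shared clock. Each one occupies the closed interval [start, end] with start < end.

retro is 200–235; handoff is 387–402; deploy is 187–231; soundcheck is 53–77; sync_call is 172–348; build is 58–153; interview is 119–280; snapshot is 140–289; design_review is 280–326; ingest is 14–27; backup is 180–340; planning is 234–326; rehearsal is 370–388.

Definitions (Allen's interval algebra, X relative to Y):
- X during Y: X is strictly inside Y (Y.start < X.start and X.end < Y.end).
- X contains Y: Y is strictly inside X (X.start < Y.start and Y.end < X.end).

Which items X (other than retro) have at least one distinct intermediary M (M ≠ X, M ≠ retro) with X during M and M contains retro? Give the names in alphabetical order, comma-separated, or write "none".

Target retro = [200, 235].
Intermediaries M with M contains retro: backup, interview, snapshot, sync_call.
Via backup — items with X during backup: deploy, design_review, planning.
Via interview — items with X during interview: deploy.
Via snapshot — items with X during snapshot: deploy.
Via sync_call — items with X during sync_call: backup, deploy, design_review, planning.
Union: backup, deploy, design_review, planning.

backup, deploy, design_review, planning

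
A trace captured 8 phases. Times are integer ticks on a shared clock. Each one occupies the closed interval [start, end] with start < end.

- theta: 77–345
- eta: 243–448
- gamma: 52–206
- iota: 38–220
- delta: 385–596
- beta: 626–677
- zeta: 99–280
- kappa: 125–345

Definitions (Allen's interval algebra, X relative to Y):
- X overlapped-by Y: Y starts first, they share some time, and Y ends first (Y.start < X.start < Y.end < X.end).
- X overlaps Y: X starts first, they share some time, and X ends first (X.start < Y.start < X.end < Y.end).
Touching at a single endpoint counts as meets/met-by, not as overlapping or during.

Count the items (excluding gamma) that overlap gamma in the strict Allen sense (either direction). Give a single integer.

Target gamma = [52, 206].
beta [626, 677] → after → no.
delta [385, 596] → after → no.
eta [243, 448] → after → no.
iota [38, 220] → contains → no.
kappa [125, 345] → overlapped-by → counts.
theta [77, 345] → overlapped-by → counts.
zeta [99, 280] → overlapped-by → counts.
Total: 3.

3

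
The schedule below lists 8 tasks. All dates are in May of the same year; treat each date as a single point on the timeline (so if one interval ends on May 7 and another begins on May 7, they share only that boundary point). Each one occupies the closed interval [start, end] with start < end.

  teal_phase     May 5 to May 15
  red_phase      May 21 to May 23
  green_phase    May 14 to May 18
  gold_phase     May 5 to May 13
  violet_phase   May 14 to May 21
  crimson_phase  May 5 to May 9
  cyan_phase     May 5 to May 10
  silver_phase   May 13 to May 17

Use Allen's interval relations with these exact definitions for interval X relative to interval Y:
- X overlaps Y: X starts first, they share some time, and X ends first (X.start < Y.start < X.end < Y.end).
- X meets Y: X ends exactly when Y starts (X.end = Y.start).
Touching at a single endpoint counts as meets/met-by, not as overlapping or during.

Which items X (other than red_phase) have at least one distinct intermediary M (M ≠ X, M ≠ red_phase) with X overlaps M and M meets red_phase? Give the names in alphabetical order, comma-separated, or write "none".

Target red_phase = [May 21, May 23].
Intermediaries M with M meets red_phase: violet_phase.
Via violet_phase — items with X overlaps violet_phase: silver_phase, teal_phase.
Union: silver_phase, teal_phase.

silver_phase, teal_phase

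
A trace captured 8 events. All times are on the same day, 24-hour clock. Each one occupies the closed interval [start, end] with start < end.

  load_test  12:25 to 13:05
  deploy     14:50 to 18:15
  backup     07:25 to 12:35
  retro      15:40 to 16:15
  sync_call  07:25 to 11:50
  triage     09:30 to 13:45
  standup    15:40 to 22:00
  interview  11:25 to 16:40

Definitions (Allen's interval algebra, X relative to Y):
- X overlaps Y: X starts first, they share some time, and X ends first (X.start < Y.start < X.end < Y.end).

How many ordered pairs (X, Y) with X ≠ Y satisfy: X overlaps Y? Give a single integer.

9

Checking all 56 ordered pairs for relation 'overlaps'; matching pairs in alphabetical order:
(backup, interview): backup overlaps interview ✓
(backup, load_test): backup overlaps load_test ✓
(backup, triage): backup overlaps triage ✓
(deploy, standup): deploy overlaps standup ✓
(interview, deploy): interview overlaps deploy ✓
(interview, standup): interview overlaps standup ✓
(sync_call, interview): sync_call overlaps interview ✓
(sync_call, triage): sync_call overlaps triage ✓
(triage, interview): triage overlaps interview ✓
Count: 9.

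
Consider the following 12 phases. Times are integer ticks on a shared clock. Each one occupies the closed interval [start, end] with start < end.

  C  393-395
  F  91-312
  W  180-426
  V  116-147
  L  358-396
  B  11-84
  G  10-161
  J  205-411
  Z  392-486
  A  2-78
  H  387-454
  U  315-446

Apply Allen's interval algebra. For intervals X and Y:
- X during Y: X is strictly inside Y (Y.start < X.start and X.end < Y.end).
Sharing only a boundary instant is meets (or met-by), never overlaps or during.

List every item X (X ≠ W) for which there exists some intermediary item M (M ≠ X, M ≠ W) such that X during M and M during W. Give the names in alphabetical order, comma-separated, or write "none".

Target W = [180, 426].
Intermediaries M with M during W: C, J, L.
Via C — items with X during C: none.
Via J — items with X during J: C, L.
Via L — items with X during L: C.
Union: C, L.

C, L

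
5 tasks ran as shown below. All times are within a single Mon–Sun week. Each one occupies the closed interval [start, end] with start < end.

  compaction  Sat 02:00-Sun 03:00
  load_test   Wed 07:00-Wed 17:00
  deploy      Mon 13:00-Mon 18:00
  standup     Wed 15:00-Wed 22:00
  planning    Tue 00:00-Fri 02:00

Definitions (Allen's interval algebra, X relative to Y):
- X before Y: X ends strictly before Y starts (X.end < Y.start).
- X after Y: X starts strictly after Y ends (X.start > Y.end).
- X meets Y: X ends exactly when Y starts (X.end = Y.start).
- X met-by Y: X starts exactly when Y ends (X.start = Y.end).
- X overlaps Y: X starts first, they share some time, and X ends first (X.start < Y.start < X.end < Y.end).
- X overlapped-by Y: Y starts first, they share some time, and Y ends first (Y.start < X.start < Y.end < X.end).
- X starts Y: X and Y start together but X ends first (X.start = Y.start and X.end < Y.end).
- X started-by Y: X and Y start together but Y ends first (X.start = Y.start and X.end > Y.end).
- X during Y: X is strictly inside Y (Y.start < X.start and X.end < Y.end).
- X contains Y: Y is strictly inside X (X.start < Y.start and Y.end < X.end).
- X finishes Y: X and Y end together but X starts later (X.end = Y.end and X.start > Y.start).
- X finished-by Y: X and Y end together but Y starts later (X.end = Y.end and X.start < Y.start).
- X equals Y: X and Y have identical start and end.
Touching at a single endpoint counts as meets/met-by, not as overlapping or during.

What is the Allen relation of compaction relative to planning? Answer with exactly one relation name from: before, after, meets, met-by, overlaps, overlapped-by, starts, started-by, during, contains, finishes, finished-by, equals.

compaction = [Sat 02:00, Sun 03:00]; planning = [Tue 00:00, Fri 02:00].
Compare endpoints: compaction.start > planning.start, compaction.start > planning.end, compaction.end > planning.start, compaction.end > planning.end.
That pattern is 'after'.

after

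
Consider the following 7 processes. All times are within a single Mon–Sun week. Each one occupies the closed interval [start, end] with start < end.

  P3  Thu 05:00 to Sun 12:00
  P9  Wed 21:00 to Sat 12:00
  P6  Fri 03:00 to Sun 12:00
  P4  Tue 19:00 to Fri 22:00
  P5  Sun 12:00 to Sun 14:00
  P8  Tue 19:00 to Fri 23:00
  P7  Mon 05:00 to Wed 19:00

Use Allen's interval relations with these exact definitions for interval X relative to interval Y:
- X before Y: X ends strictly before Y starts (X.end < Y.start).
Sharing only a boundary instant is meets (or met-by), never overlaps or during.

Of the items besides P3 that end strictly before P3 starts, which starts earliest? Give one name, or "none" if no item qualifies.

Target P3 = [Thu 05:00, Sun 12:00].
P4 [Tue 19:00, Fri 22:00] → overlaps → excluded.
P5 [Sun 12:00, Sun 14:00] → met-by → excluded.
P6 [Fri 03:00, Sun 12:00] → finishes → excluded.
P7 [Mon 05:00, Wed 19:00] → before → candidate.
P8 [Tue 19:00, Fri 23:00] → overlaps → excluded.
P9 [Wed 21:00, Sat 12:00] → overlaps → excluded.
Among candidates, earliest start is Mon 05:00 → P7.

P7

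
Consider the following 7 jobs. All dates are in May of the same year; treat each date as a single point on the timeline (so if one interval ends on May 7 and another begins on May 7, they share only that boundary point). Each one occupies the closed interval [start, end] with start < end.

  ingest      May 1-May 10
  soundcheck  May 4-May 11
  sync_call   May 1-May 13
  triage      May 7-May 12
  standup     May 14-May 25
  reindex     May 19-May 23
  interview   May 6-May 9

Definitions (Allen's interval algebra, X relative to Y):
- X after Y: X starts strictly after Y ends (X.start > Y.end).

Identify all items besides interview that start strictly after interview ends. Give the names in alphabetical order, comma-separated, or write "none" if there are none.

Target interview = [May 6, May 9].
ingest [May 1, May 10] → contains → no.
reindex [May 19, May 23] → after → yes.
soundcheck [May 4, May 11] → contains → no.
standup [May 14, May 25] → after → yes.
sync_call [May 1, May 13] → contains → no.
triage [May 7, May 12] → overlapped-by → no.
Result: reindex, standup.

reindex, standup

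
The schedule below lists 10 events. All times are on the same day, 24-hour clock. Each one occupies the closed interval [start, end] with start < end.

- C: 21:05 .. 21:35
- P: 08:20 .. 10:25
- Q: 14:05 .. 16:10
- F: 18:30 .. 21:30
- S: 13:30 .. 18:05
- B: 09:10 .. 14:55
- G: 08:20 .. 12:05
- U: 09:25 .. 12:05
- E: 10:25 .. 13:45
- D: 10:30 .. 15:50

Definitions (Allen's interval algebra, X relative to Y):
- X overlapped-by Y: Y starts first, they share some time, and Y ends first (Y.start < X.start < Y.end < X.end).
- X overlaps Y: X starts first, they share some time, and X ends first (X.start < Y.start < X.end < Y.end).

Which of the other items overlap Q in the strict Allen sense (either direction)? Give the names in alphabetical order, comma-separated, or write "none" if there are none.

Target Q = [14:05, 16:10].
B [09:10, 14:55] → overlaps → yes.
C [21:05, 21:35] → after → no.
D [10:30, 15:50] → overlaps → yes.
E [10:25, 13:45] → before → no.
F [18:30, 21:30] → after → no.
G [08:20, 12:05] → before → no.
P [08:20, 10:25] → before → no.
S [13:30, 18:05] → contains → no.
U [09:25, 12:05] → before → no.
Result: B, D.

B, D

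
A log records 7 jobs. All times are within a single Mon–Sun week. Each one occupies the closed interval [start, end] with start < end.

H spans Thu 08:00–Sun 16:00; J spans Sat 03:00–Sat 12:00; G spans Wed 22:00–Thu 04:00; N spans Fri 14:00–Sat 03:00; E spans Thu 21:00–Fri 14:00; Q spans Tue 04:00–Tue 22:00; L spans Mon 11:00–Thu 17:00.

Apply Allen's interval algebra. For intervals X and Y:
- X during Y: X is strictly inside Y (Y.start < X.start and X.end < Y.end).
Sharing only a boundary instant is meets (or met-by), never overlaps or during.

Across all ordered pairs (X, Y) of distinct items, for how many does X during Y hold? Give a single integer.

5

Checking all 42 ordered pairs for relation 'during'; matching pairs in alphabetical order:
(E, H): E during H ✓
(G, L): G during L ✓
(J, H): J during H ✓
(N, H): N during H ✓
(Q, L): Q during L ✓
Count: 5.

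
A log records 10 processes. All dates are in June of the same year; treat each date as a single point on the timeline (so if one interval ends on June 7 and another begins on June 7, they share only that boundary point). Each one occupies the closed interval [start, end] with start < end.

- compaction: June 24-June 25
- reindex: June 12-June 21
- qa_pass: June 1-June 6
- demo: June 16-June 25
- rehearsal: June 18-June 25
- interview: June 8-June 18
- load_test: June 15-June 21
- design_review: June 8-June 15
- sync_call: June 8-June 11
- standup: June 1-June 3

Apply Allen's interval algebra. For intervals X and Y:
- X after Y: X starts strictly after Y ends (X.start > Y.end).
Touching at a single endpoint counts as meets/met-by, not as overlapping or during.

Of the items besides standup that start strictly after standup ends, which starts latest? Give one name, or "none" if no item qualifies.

compaction

Target standup = [June 1, June 3].
compaction [June 24, June 25] → after → candidate.
demo [June 16, June 25] → after → candidate.
design_review [June 8, June 15] → after → candidate.
interview [June 8, June 18] → after → candidate.
load_test [June 15, June 21] → after → candidate.
qa_pass [June 1, June 6] → started-by → excluded.
rehearsal [June 18, June 25] → after → candidate.
reindex [June 12, June 21] → after → candidate.
sync_call [June 8, June 11] → after → candidate.
Among candidates, latest start is June 24 → compaction.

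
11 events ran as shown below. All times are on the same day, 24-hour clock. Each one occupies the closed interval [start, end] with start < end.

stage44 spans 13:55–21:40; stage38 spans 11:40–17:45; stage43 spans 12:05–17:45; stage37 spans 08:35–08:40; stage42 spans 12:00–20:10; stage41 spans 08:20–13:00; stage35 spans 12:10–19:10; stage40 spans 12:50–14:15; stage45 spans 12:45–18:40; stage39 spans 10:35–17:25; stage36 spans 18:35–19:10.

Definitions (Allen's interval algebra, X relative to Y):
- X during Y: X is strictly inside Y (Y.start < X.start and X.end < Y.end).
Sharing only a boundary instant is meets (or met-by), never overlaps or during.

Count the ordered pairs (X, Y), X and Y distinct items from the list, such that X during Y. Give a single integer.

13

Checking all 110 ordered pairs for relation 'during'; matching pairs in alphabetical order:
(stage35, stage42): stage35 during stage42 ✓
(stage36, stage42): stage36 during stage42 ✓
(stage36, stage44): stage36 during stage44 ✓
(stage37, stage41): stage37 during stage41 ✓
(stage40, stage35): stage40 during stage35 ✓
(stage40, stage38): stage40 during stage38 ✓
(stage40, stage39): stage40 during stage39 ✓
(stage40, stage42): stage40 during stage42 ✓
(stage40, stage43): stage40 during stage43 ✓
(stage40, stage45): stage40 during stage45 ✓
(stage43, stage42): stage43 during stage42 ✓
(stage45, stage35): stage45 during stage35 ✓
(stage45, stage42): stage45 during stage42 ✓
Count: 13.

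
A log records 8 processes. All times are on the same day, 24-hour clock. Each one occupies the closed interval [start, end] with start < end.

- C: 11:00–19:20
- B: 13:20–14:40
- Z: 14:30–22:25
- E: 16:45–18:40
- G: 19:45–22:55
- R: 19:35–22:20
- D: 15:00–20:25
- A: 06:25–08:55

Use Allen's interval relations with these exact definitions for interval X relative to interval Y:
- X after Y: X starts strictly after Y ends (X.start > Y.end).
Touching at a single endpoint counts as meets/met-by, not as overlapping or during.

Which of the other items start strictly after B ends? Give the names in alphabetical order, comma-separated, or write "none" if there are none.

Target B = [13:20, 14:40].
A [06:25, 08:55] → before → no.
C [11:00, 19:20] → contains → no.
D [15:00, 20:25] → after → yes.
E [16:45, 18:40] → after → yes.
G [19:45, 22:55] → after → yes.
R [19:35, 22:20] → after → yes.
Z [14:30, 22:25] → overlapped-by → no.
Result: D, E, G, R.

D, E, G, R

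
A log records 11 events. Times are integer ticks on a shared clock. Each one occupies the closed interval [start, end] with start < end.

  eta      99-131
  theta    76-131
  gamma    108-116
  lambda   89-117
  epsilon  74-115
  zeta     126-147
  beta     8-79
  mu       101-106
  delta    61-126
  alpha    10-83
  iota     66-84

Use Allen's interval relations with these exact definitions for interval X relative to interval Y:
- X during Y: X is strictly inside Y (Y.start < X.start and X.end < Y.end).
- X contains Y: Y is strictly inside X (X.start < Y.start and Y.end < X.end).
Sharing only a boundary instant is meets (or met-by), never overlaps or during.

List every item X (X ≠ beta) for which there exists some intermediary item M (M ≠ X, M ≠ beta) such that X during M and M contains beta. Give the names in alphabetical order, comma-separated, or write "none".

none

Target beta = [8, 79].
Intermediaries M with M contains beta: none.
Union: none.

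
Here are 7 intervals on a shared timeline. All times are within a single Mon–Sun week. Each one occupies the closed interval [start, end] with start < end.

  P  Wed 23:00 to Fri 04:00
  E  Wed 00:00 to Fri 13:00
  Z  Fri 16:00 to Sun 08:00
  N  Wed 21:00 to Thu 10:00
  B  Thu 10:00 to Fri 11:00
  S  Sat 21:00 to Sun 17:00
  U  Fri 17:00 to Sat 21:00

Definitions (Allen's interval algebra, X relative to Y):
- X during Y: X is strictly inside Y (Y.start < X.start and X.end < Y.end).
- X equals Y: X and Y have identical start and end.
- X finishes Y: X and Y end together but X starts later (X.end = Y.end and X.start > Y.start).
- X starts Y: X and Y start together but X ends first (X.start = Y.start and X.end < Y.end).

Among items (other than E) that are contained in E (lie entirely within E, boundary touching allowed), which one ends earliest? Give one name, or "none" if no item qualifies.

N

Target E = [Wed 00:00, Fri 13:00].
B [Thu 10:00, Fri 11:00] → during → candidate.
N [Wed 21:00, Thu 10:00] → during → candidate.
P [Wed 23:00, Fri 04:00] → during → candidate.
S [Sat 21:00, Sun 17:00] → after → excluded.
U [Fri 17:00, Sat 21:00] → after → excluded.
Z [Fri 16:00, Sun 08:00] → after → excluded.
Among candidates, earliest end is Thu 10:00 → N.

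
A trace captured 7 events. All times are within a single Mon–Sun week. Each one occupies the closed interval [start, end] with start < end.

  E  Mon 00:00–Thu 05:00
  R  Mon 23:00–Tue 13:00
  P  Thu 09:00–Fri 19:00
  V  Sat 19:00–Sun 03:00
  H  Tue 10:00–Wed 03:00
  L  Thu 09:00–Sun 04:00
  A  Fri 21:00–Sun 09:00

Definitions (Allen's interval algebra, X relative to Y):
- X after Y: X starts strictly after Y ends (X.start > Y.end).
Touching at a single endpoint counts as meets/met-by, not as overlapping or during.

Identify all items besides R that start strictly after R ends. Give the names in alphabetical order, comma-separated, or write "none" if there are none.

Target R = [Mon 23:00, Tue 13:00].
A [Fri 21:00, Sun 09:00] → after → yes.
E [Mon 00:00, Thu 05:00] → contains → no.
H [Tue 10:00, Wed 03:00] → overlapped-by → no.
L [Thu 09:00, Sun 04:00] → after → yes.
P [Thu 09:00, Fri 19:00] → after → yes.
V [Sat 19:00, Sun 03:00] → after → yes.
Result: A, L, P, V.

A, L, P, V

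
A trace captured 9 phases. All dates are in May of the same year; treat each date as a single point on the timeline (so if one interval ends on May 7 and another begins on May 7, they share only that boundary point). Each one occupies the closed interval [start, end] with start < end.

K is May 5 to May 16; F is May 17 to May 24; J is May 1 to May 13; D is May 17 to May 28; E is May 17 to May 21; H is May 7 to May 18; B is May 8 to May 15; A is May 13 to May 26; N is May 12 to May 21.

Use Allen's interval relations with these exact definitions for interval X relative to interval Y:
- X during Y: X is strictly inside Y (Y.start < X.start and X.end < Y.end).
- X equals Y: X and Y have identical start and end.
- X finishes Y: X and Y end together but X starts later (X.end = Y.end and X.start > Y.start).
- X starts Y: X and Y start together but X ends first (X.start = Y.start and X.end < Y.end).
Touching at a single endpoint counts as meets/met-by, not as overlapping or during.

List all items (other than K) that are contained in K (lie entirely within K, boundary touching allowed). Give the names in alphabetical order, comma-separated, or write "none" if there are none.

B

Target K = [May 5, May 16].
A [May 13, May 26] → overlapped-by → no.
B [May 8, May 15] → during → yes.
D [May 17, May 28] → after → no.
E [May 17, May 21] → after → no.
F [May 17, May 24] → after → no.
H [May 7, May 18] → overlapped-by → no.
J [May 1, May 13] → overlaps → no.
N [May 12, May 21] → overlapped-by → no.
Result: B.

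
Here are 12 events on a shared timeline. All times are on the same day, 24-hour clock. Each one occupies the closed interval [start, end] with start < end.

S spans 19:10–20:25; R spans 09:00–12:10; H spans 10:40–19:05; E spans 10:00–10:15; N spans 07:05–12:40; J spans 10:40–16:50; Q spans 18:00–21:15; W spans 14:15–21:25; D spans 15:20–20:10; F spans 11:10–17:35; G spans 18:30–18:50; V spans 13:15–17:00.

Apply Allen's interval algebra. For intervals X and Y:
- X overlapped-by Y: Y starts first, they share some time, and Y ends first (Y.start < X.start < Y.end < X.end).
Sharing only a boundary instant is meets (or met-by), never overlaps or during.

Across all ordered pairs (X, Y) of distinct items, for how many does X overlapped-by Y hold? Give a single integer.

19

Checking all 132 ordered pairs for relation 'overlapped-by'; matching pairs in alphabetical order:
(D, F): D overlapped-by F ✓
(D, H): D overlapped-by H ✓
(D, J): D overlapped-by J ✓
(D, V): D overlapped-by V ✓
(F, J): F overlapped-by J ✓
(F, N): F overlapped-by N ✓
(F, R): F overlapped-by R ✓
(H, N): H overlapped-by N ✓
(H, R): H overlapped-by R ✓
(J, N): J overlapped-by N ✓
(J, R): J overlapped-by R ✓
(Q, D): Q overlapped-by D ✓
(Q, H): Q overlapped-by H ✓
(S, D): S overlapped-by D ✓
(V, J): V overlapped-by J ✓
(W, F): W overlapped-by F ✓
(W, H): W overlapped-by H ✓
(W, J): W overlapped-by J ✓
(W, V): W overlapped-by V ✓
Count: 19.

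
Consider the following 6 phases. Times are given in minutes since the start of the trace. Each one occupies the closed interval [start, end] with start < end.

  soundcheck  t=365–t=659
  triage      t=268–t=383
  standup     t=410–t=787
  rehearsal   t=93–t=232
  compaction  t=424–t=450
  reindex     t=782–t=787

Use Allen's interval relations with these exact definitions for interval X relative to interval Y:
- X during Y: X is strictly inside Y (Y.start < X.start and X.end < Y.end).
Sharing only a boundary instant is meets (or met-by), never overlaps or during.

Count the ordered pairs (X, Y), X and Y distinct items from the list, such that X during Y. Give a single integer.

Checking all 30 ordered pairs for relation 'during'; matching pairs in alphabetical order:
(compaction, soundcheck): compaction during soundcheck ✓
(compaction, standup): compaction during standup ✓
Count: 2.

2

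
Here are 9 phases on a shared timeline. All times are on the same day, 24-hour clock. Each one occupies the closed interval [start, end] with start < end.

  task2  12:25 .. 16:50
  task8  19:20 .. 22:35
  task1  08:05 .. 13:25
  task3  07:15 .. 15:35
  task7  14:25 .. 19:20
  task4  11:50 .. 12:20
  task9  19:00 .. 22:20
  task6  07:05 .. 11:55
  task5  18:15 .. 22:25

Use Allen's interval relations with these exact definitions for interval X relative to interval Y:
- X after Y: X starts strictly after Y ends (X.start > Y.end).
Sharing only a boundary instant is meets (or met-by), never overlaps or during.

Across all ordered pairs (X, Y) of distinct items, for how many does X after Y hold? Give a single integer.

20

Checking all 72 ordered pairs for relation 'after'; matching pairs in alphabetical order:
(task2, task4): task2 after task4 ✓
(task2, task6): task2 after task6 ✓
(task5, task1): task5 after task1 ✓
(task5, task2): task5 after task2 ✓
(task5, task3): task5 after task3 ✓
(task5, task4): task5 after task4 ✓
(task5, task6): task5 after task6 ✓
(task7, task1): task7 after task1 ✓
(task7, task4): task7 after task4 ✓
(task7, task6): task7 after task6 ✓
(task8, task1): task8 after task1 ✓
(task8, task2): task8 after task2 ✓
(task8, task3): task8 after task3 ✓
(task8, task4): task8 after task4 ✓
(task8, task6): task8 after task6 ✓
(task9, task1): task9 after task1 ✓
(task9, task2): task9 after task2 ✓
(task9, task3): task9 after task3 ✓
(task9, task4): task9 after task4 ✓
(task9, task6): task9 after task6 ✓
Count: 20.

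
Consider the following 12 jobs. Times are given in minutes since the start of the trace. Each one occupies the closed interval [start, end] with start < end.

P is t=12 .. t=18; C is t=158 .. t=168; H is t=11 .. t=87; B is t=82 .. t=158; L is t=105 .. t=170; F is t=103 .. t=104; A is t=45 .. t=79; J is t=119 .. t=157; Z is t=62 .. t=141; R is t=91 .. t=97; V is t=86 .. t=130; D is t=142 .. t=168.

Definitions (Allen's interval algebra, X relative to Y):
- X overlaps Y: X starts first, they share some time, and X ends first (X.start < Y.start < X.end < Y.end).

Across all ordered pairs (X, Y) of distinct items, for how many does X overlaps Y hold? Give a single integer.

12

Checking all 132 ordered pairs for relation 'overlaps'; matching pairs in alphabetical order:
(A, Z): A overlaps Z ✓
(B, D): B overlaps D ✓
(B, L): B overlaps L ✓
(H, B): H overlaps B ✓
(H, V): H overlaps V ✓
(H, Z): H overlaps Z ✓
(J, D): J overlaps D ✓
(V, J): V overlaps J ✓
(V, L): V overlaps L ✓
(Z, B): Z overlaps B ✓
(Z, J): Z overlaps J ✓
(Z, L): Z overlaps L ✓
Count: 12.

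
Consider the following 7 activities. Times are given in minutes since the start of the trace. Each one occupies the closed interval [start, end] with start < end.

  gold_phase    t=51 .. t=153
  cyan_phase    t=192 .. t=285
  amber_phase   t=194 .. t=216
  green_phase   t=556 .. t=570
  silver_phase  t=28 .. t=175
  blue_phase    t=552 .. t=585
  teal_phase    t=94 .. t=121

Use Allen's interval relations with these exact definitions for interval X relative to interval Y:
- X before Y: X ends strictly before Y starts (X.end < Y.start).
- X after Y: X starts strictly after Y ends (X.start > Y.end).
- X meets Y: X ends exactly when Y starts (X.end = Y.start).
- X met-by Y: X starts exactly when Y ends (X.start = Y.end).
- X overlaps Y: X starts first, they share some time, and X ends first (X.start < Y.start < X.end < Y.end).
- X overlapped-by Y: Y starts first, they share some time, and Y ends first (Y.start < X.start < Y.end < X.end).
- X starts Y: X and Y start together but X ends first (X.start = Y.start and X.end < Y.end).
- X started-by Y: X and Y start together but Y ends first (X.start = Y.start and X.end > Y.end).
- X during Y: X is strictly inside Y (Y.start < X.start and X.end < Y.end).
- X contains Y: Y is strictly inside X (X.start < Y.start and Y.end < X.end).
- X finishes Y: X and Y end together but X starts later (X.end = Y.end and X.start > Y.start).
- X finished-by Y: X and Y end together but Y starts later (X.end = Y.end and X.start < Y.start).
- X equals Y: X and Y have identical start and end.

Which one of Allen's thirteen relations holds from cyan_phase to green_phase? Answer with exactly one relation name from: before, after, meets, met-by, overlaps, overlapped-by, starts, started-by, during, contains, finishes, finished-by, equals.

cyan_phase = [t=192, t=285]; green_phase = [t=556, t=570].
Compare endpoints: cyan_phase.start < green_phase.start, cyan_phase.start < green_phase.end, cyan_phase.end < green_phase.start, cyan_phase.end < green_phase.end.
That pattern is 'before'.

before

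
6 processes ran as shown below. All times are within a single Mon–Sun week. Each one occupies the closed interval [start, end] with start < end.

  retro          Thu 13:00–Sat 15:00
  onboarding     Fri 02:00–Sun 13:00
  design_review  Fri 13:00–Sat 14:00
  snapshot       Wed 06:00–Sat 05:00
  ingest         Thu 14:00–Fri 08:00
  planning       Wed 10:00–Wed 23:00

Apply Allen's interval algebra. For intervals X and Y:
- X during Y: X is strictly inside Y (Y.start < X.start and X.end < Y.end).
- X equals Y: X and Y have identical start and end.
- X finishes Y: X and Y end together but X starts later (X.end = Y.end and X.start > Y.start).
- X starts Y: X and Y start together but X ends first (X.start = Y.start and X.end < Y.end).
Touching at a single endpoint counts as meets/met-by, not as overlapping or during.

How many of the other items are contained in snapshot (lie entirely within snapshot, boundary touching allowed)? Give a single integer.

2

Target snapshot = [Wed 06:00, Sat 05:00].
design_review [Fri 13:00, Sat 14:00] → overlapped-by → no.
ingest [Thu 14:00, Fri 08:00] → during → counts.
onboarding [Fri 02:00, Sun 13:00] → overlapped-by → no.
planning [Wed 10:00, Wed 23:00] → during → counts.
retro [Thu 13:00, Sat 15:00] → overlapped-by → no.
Total: 2.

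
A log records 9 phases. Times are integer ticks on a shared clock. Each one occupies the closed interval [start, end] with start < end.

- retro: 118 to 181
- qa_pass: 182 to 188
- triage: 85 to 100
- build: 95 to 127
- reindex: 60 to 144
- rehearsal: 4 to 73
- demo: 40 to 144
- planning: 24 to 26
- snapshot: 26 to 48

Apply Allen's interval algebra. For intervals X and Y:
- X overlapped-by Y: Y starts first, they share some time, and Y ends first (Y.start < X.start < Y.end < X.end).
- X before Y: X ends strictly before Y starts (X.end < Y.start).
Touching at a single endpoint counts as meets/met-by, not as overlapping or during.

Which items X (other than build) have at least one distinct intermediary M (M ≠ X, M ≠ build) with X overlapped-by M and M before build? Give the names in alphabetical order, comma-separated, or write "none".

Target build = [95, 127].
Intermediaries M with M before build: planning, rehearsal, snapshot.
Via planning — items with X overlapped-by planning: none.
Via rehearsal — items with X overlapped-by rehearsal: demo, reindex.
Via snapshot — items with X overlapped-by snapshot: demo.
Union: demo, reindex.

demo, reindex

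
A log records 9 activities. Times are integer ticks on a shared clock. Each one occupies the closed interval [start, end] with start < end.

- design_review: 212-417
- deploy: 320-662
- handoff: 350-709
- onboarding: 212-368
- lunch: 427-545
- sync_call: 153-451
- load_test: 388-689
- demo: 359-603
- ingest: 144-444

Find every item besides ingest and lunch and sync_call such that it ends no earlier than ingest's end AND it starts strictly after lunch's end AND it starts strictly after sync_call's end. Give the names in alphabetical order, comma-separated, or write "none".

none

Conditions: its end is no earlier than ingest's end (X.end >= 444) AND its start is strictly after lunch's end (X.start > 545) AND its start is strictly after sync_call's end (X.start > 451).
demo: end 603 >= 444? ✓; start 359 > 545? ✗; start 359 > 451? ✗ → no.
deploy: end 662 >= 444? ✓; start 320 > 545? ✗; start 320 > 451? ✗ → no.
design_review: end 417 >= 444? ✗; start 212 > 545? ✗; start 212 > 451? ✗ → no.
handoff: end 709 >= 444? ✓; start 350 > 545? ✗; start 350 > 451? ✗ → no.
load_test: end 689 >= 444? ✓; start 388 > 545? ✗; start 388 > 451? ✗ → no.
onboarding: end 368 >= 444? ✗; start 212 > 545? ✗; start 212 > 451? ✗ → no.
Result: none.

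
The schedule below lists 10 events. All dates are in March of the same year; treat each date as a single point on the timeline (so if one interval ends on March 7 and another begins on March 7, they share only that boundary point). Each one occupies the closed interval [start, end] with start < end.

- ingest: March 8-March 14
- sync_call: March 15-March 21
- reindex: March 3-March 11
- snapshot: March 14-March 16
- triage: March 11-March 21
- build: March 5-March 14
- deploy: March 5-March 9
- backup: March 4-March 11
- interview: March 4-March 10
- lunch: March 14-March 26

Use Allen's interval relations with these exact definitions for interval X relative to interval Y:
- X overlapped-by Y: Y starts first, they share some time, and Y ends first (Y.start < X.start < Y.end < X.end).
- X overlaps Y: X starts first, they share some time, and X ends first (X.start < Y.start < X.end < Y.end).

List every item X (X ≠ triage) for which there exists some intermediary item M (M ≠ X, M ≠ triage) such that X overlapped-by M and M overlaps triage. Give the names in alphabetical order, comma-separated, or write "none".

Target triage = [March 11, March 21].
Intermediaries M with M overlaps triage: build, ingest.
Via build — items with X overlapped-by build: none.
Via ingest — items with X overlapped-by ingest: none.
Union: none.

none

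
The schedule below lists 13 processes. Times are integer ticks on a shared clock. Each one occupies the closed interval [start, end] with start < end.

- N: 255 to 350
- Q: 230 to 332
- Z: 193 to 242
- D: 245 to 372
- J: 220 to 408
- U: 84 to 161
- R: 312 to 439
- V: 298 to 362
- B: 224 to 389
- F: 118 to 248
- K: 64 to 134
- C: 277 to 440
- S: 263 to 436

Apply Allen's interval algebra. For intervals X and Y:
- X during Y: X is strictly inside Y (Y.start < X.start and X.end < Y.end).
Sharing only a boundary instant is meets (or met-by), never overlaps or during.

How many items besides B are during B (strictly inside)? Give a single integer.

4

Target B = [224, 389].
C [277, 440] → overlapped-by → no.
D [245, 372] → during → counts.
F [118, 248] → overlaps → no.
J [220, 408] → contains → no.
K [64, 134] → before → no.
N [255, 350] → during → counts.
Q [230, 332] → during → counts.
R [312, 439] → overlapped-by → no.
S [263, 436] → overlapped-by → no.
U [84, 161] → before → no.
V [298, 362] → during → counts.
Z [193, 242] → overlaps → no.
Total: 4.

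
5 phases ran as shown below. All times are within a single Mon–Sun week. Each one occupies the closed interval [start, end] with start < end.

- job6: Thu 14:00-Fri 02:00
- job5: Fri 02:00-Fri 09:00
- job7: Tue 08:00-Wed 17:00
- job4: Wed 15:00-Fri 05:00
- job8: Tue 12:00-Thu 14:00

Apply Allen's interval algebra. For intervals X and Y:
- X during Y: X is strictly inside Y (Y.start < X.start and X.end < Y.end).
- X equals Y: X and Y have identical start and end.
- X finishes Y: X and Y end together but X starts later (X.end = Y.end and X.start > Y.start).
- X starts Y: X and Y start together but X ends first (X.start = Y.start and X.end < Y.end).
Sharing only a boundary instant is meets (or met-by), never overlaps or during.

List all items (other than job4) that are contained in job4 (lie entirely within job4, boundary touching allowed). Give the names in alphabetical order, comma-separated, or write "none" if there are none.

Target job4 = [Wed 15:00, Fri 05:00].
job5 [Fri 02:00, Fri 09:00] → overlapped-by → no.
job6 [Thu 14:00, Fri 02:00] → during → yes.
job7 [Tue 08:00, Wed 17:00] → overlaps → no.
job8 [Tue 12:00, Thu 14:00] → overlaps → no.
Result: job6.

job6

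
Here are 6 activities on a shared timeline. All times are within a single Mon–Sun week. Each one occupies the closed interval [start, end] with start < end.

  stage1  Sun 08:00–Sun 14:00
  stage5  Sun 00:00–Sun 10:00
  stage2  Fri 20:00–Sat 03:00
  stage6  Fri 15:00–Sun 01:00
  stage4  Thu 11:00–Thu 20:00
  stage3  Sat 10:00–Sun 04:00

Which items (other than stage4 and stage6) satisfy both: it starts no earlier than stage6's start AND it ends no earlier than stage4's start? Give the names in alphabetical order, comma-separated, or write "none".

stage1, stage2, stage3, stage5

Conditions: its start is no earlier than stage6's start (X.start >= Fri 15:00) AND its end is no earlier than stage4's start (X.end >= Thu 11:00).
stage1: start Sun 08:00 >= Fri 15:00? ✓; end Sun 14:00 >= Thu 11:00? ✓ → yes.
stage2: start Fri 20:00 >= Fri 15:00? ✓; end Sat 03:00 >= Thu 11:00? ✓ → yes.
stage3: start Sat 10:00 >= Fri 15:00? ✓; end Sun 04:00 >= Thu 11:00? ✓ → yes.
stage5: start Sun 00:00 >= Fri 15:00? ✓; end Sun 10:00 >= Thu 11:00? ✓ → yes.
Result: stage1, stage2, stage3, stage5.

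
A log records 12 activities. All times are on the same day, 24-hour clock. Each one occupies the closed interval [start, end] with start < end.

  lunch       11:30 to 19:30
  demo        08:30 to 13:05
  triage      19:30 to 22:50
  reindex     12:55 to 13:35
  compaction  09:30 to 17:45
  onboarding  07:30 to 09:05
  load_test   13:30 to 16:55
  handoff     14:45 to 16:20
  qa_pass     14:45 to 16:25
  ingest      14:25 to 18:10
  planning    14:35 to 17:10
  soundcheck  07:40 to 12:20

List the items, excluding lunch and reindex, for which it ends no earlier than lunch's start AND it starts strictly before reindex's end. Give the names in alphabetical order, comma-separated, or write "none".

Conditions: its end is no earlier than lunch's start (X.end >= 11:30) AND its start is strictly before reindex's end (X.start < 13:35).
compaction: end 17:45 >= 11:30? ✓; start 09:30 < 13:35? ✓ → yes.
demo: end 13:05 >= 11:30? ✓; start 08:30 < 13:35? ✓ → yes.
handoff: end 16:20 >= 11:30? ✓; start 14:45 < 13:35? ✗ → no.
ingest: end 18:10 >= 11:30? ✓; start 14:25 < 13:35? ✗ → no.
load_test: end 16:55 >= 11:30? ✓; start 13:30 < 13:35? ✓ → yes.
onboarding: end 09:05 >= 11:30? ✗; start 07:30 < 13:35? ✓ → no.
planning: end 17:10 >= 11:30? ✓; start 14:35 < 13:35? ✗ → no.
qa_pass: end 16:25 >= 11:30? ✓; start 14:45 < 13:35? ✗ → no.
soundcheck: end 12:20 >= 11:30? ✓; start 07:40 < 13:35? ✓ → yes.
triage: end 22:50 >= 11:30? ✓; start 19:30 < 13:35? ✗ → no.
Result: compaction, demo, load_test, soundcheck.

compaction, demo, load_test, soundcheck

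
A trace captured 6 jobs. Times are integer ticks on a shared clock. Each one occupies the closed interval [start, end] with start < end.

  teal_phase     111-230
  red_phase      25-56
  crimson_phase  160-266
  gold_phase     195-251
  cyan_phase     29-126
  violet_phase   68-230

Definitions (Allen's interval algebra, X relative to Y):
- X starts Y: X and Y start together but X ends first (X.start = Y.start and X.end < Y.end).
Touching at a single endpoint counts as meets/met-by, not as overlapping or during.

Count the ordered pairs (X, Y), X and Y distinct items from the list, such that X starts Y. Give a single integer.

0

Checking all 30 ordered pairs for relation 'starts'; matching pairs in alphabetical order:
No pair satisfies it.
Count: 0.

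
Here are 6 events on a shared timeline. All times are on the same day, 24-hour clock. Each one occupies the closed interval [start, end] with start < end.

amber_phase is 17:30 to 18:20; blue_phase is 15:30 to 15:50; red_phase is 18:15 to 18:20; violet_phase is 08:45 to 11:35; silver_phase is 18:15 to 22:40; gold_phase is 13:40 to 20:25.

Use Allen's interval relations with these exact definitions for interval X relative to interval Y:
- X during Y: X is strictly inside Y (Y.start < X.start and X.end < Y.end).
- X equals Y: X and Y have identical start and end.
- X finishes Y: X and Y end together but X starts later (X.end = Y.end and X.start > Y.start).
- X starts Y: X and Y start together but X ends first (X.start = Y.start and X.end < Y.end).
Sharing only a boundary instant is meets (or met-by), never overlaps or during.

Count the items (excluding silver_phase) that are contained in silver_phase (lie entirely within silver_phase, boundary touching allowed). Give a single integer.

Target silver_phase = [18:15, 22:40].
amber_phase [17:30, 18:20] → overlaps → no.
blue_phase [15:30, 15:50] → before → no.
gold_phase [13:40, 20:25] → overlaps → no.
red_phase [18:15, 18:20] → starts → counts.
violet_phase [08:45, 11:35] → before → no.
Total: 1.

1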